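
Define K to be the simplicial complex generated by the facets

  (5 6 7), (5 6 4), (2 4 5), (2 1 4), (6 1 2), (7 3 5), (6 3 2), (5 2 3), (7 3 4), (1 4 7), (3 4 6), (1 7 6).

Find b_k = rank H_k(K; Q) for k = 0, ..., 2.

Fix the vertex order 1 < 2 < 3 < 4 < 5 < 6 < 7 and write every simplex with vertices in increasing order. Then dim K = 2 and the simplices of K are:

  0-simplices (7): [1], [2], [3], [4], [5], [6], [7]
  1-simplices (18): [1,2], [1,4], [1,6], [1,7], [2,3], [2,4], [2,5], [2,6], [3,4], [3,5], [3,6], [3,7], [4,5], [4,6], [4,7], [5,6], [5,7], [6,7]
  2-simplices (12): [1,2,4], [1,2,6], [1,4,7], [1,6,7], [2,3,5], [2,3,6], [2,4,5], [3,4,6], [3,4,7], [3,5,7], [4,5,6], [5,6,7]

so the chain groups are C_0 ≅ Z^7, C_1 ≅ Z^18, C_2 ≅ Z^12.

The boundary map ∂_1: C_1 → C_0 sends each edge [p,q] (with p < q) to q − p. For instance
  ∂[4,6] = [6] − [4].
As a 7×18 matrix over Z this has rank 6, with invariant factors (1,1,1,1,1,1).

∂_2: C_2 → C_1 acts by ∂[p,q,r] = [q,r] − [p,r] + [p,q]. For instance
  ∂[3,4,7] = [4,7] − [3,7] + [3,4],
  ∂[2,3,6] = [3,6] − [2,6] + [2,3].
This gives a 18×12 integer matrix of rank 12; reducing to Smith normal form yields diagonal entries (1,1,1,1,1,1,1,1,1,1,1,2).

From H_k ≅ ker(∂_k) / im(∂_{k+1}) we obtain:

  H_0: rank C_0 − rank ∂_1 = 7 − 6 = 1, and the invariant factors of ∂_1 are all 1, so H_0 = Z.
  H_1: rank ker ∂_1 − rank ∂_2 = (18 − 6) − 12 = 0, and ∂_2 has invariant factor 2 > 1, so H_1 = Z_2.
  H_2: rank ker ∂_2 − rank ∂_3 = (12 − 12) − 0 = 0, and there is no ∂_3, so H_2 = 0.

(K is a triangulation of the real projective plane RP^2.)

Hence the Betti numbers are b_0 = 1, b_1 = 0, b_2 = 0.

b_0 = 1, b_1 = 0, b_2 = 0.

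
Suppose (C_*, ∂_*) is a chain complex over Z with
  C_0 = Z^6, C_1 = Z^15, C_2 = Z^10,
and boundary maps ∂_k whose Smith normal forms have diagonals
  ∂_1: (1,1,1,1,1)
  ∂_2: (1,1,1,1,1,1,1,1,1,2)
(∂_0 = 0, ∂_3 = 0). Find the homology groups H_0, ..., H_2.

H_0: b_0 = 6 − 0 − 5 = 1; torsion from ∂_1 factors > 1: none. So H_0 = Z.
H_1: b_1 = 15 − 5 − 10 = 0; torsion from ∂_2 factors > 1: [2]. So H_1 = Z/2.
H_2: b_2 = 10 − 10 − 0 = 0; torsion from ∂_3 factors > 1: none. So H_2 = 0.

H_0 = Z,  H_1 = Z/2,  H_2 = 0.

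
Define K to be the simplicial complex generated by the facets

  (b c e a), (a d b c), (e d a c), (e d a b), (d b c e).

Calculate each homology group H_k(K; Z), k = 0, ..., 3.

Fix the vertex order a < b < c < d < e and write every simplex with vertices in increasing order. Then dim K = 3 and the simplices of K are:

  0-simplices (5): a, b, c, d, e
  1-simplices (10): ab, ac, ad, ae, bc, bd, be, cd, ce, de
  2-simplices (10): abc, abd, abe, acd, ace, ade, bcd, bce, bde, cde
  3-simplices (5): abcd, abce, abde, acde, bcde

Hence C_0 ≅ Z^5, C_1 ≅ Z^10, C_2 ≅ Z^10, C_3 ≅ Z^5.

The boundary map ∂_1: C_1 → C_0 maps an edge to its endpoints' difference, ∂[p,q] = q − p.
The 5×10 boundary matrix has rank 4 and Smith normal form diag(1,1,1,1).

∂_2: C_2 → C_1 acts by ∂[p,q,r] = [q,r] − [p,r] + [p,q]. For instance
  ∂abe = be − ae + ab,
  ∂bde = de − be + bd.
The 10×10 boundary matrix has rank 6 and Smith normal form diag(1,1,1,1,1,1).

Boundary ∂_3: C_3 → C_2 sends each 3-simplex σ to the alternating sum Σ_i (−1)^i (σ with its i-th vertex removed). For instance
  ∂abde = bde − ade + abe − abd,
  ∂bcde = cde − bde + bce − bcd.
The resulting 10×5 matrix has rank 4, and its Smith normal form has invariant factors (1,1,1,1).

Now H_k = ker ∂_k / im ∂_{k+1}, so:

  H_0: rank C_0 − rank ∂_1 = 5 − 4 = 1, and the invariant factors of ∂_1 are all 1, so H_0 ≅ Z.
  H_1: rank ker ∂_1 − rank ∂_2 = (10 − 4) − 6 = 0, and the invariant factors of ∂_2 are all 1, so H_1 ≅ 0.
  H_2: rank ker ∂_2 − rank ∂_3 = (10 − 6) − 4 = 0, and the invariant factors of ∂_3 are all 1, so H_2 ≅ 0.
  H_3: rank ker ∂_3 − rank ∂_4 = (5 − 4) − 0 = 1, and there is no ∂_4, so H_3 ≅ Z.

H_0 ≅ Z,  H_1 = 0,  H_2 = 0,  H_3 ≅ Z.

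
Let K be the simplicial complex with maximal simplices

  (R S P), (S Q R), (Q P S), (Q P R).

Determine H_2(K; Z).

Order the vertices as P < Q < R < S. Listing each simplex with vertices in this order, K has dimension 2 with simplices:

  0-simplices (4): P, Q, R, S
  1-simplices (6): PQ, PR, PS, QR, QS, RS
  2-simplices (4): PQR, PQS, PRS, QRS

giving chain groups C_0 ≅ Z^4, C_1 ≅ Z^6, C_2 ≅ Z^4.

The boundary map ∂_1: C_1 → C_0 sends each edge [p,q] (with p < q) to q − p.
This gives a 4×6 integer matrix of rank 3; reducing to Smith normal form yields diagonal entries (1,1,1).

∂_2: C_2 → C_1 sends each 2-simplex [p,q,r] to [q,r] − [p,r] + [p,q]. For instance
  ∂PQR = QR − PR + PQ,
  ∂PRS = RS − PS + PR.
As a 6×4 matrix over Z this has rank 3, with invariant factors (1,1,1).

Reading off H_k = ker ∂_k / im ∂_{k+1}:

  H_2: rank ker ∂_2 − rank ∂_3 = (4 − 3) − 0 = 1, and there is no ∂_3, so H_2 = Z.

H_2 ≅ Z.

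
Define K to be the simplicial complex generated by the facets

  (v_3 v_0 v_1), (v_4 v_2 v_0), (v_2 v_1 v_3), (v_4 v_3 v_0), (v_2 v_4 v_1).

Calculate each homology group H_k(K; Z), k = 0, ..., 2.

H_0 ≅ Z,  H_1 ≅ Z,  H_2 = 0.

Take the total order v_0 < v_1 < v_2 < v_3 < v_4 on the vertex set. Then K (dimension 2) consists of the simplices:

  0-simplices (5): [v_0], [v_1], [v_2], [v_3], [v_4]
  1-simplices (10): [v_0,v_1], [v_0,v_2], [v_0,v_3], [v_0,v_4], [v_1,v_2], [v_1,v_3], [v_1,v_4], [v_2,v_3], [v_2,v_4], [v_3,v_4]
  2-simplices (5): [v_0,v_1,v_3], [v_0,v_2,v_4], [v_0,v_3,v_4], [v_1,v_2,v_3], [v_1,v_2,v_4]

giving chain groups C_0 ≅ Z^5, C_1 ≅ Z^10, C_2 ≅ Z^5.

Boundary ∂_1: C_1 → C_0 is given by ∂[p,q] = [q] − [p]. For instance
  ∂[v_0,v_3] = [v_3] − [v_0].
As a 5×10 matrix over Z this has rank 4, with invariant factors (1,1,1,1).

The boundary map ∂_2: C_2 → C_1 acts by ∂[p,q,r] = [q,r] − [p,r] + [p,q]. For instance
  ∂[v_0,v_1,v_3] = [v_1,v_3] − [v_0,v_3] + [v_0,v_1],
  ∂[v_1,v_2,v_4] = [v_2,v_4] − [v_1,v_4] + [v_1,v_2].
The resulting 10×5 matrix has rank 5, and its Smith normal form has invariant factors (1,1,1,1,1).

Now H_k = ker ∂_k / im ∂_{k+1}, so:

  H_0: rank C_0 − rank ∂_1 = 5 − 4 = 1, and the invariant factors of ∂_1 are all 1, so H_0 ≅ Z.
  H_1: rank ker ∂_1 − rank ∂_2 = (10 − 4) − 5 = 1, and the invariant factors of ∂_2 are all 1, so H_1 ≅ Z.
  H_2: rank ker ∂_2 − rank ∂_3 = (5 − 5) − 0 = 0, and there is no ∂_3, so H_2 ≅ 0.

As a check, the Euler characteristic is 5 − 10 + 5 = 0, which agrees with 1 − 1 + 0 = 0.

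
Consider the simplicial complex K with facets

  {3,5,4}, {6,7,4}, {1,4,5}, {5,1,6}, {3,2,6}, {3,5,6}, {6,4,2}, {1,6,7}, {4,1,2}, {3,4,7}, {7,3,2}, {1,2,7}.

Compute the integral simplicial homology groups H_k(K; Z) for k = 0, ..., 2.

Order the vertices as 1 < 2 < 3 < 4 < 5 < 6 < 7. Listing each simplex with vertices in this order, K has dimension 2 with simplices:

  0-simplices (7): [1], [2], [3], [4], [5], [6], [7]
  1-simplices (18): [1,2], [1,4], [1,5], [1,6], [1,7], [2,3], [2,4], [2,6], [2,7], [3,4], [3,5], [3,6], [3,7], [4,5], [4,6], [4,7], [5,6], [6,7]
  2-simplices (12): [1,2,4], [1,2,7], [1,4,5], [1,5,6], [1,6,7], [2,3,6], [2,3,7], [2,4,6], [3,4,5], [3,4,7], [3,5,6], [4,6,7]

so the chain groups are C_0 ≅ Z^7, C_1 ≅ Z^18, C_2 ≅ Z^12.

Boundary ∂_1: C_1 → C_0 sends each edge [p,q] (with p < q) to q − p. For instance
  ∂[2,3] = [3] − [2].
As a 7×18 matrix over Z this has rank 6, with invariant factors (1,1,1,1,1,1).

Boundary ∂_2: C_2 → C_1 sends each 2-simplex [p,q,r] to [q,r] − [p,r] + [p,q]. For instance
  ∂[3,4,5] = [4,5] − [3,5] + [3,4],
  ∂[1,2,4] = [2,4] − [1,4] + [1,2].
The resulting 18×12 matrix has rank 12, and its Smith normal form has invariant factors (1,1,1,1,1,1,1,1,1,1,1,2).

Reading off H_k = ker ∂_k / im ∂_{k+1}:

  H_0: rank C_0 − rank ∂_1 = 7 − 6 = 1, and the invariant factors of ∂_1 are all 1, so H_0 = Z.
  H_1: rank ker ∂_1 − rank ∂_2 = (18 − 6) − 12 = 0, and ∂_2 has invariant factor 2 > 1, so H_1 = Z/2.
  H_2: rank ker ∂_2 − rank ∂_3 = (12 − 12) − 0 = 0, and there is no ∂_3, so H_2 = 0.

(K is a triangulation of the real projective plane RP^2.)

H_0 = Z,  H_1 = Z/2,  H_2 = 0.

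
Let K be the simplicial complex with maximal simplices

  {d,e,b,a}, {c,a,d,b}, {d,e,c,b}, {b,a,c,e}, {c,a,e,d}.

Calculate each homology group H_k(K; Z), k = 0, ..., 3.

Take the total order a < b < c < d < e on the vertex set. Then K (dimension 3) consists of the simplices:

  0-simplices (5): a, b, c, d, e
  1-simplices (10): ab, ac, ad, ae, bc, bd, be, cd, ce, de
  2-simplices (10): abc, abd, abe, acd, ace, ade, bcd, bce, bde, cde
  3-simplices (5): abcd, abce, abde, acde, bcde

Hence C_0 ≅ Z^5, C_1 ≅ Z^10, C_2 ≅ Z^10, C_3 ≅ Z^5.

Boundary ∂_1: C_1 → C_0 sends each edge [p,q] (with p < q) to q − p. For instance
  ∂ad = d − a.
This gives a 5×10 integer matrix of rank 4; reducing to Smith normal form yields diagonal entries (1,1,1,1).

Boundary ∂_2: C_2 → C_1 sends each 2-simplex [p,q,r] to [q,r] − [p,r] + [p,q]. For instance
  ∂ade = de − ae + ad,
  ∂bce = ce − be + bc.
The 10×10 boundary matrix has rank 6 and Smith normal form diag(1,1,1,1,1,1).

Boundary ∂_3: C_3 → C_2 sends each 3-simplex σ to the alternating sum Σ_i (−1)^i (σ with its i-th vertex removed). For instance
  ∂abcd = bcd − acd + abd − abc,
  ∂abde = bde − ade + abe − abd.
The 10×5 boundary matrix has rank 4 and Smith normal form diag(1,1,1,1).

Now H_k = ker ∂_k / im ∂_{k+1}, so:

  H_0: rank C_0 − rank ∂_1 = 5 − 4 = 1, and the invariant factors of ∂_1 are all 1, so H_0 = Z.
  H_1: rank ker ∂_1 − rank ∂_2 = (10 − 4) − 6 = 0, and the invariant factors of ∂_2 are all 1, so H_1 = 0.
  H_2: rank ker ∂_2 − rank ∂_3 = (10 − 6) − 4 = 0, and the invariant factors of ∂_3 are all 1, so H_2 = 0.
  H_3: rank ker ∂_3 − rank ∂_4 = (5 − 4) − 0 = 1, and there is no ∂_4, so H_3 = Z.

H_0 ≅ Z,  H_1 = 0,  H_2 = 0,  H_3 ≅ Z.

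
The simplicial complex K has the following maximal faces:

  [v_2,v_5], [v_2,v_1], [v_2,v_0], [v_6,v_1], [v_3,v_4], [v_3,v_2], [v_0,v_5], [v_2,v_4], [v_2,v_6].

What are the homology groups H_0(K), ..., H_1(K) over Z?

H_0 = Z,  H_1 = Z^3.

Fix the vertex order v_0 < v_1 < v_2 < v_3 < v_4 < v_5 < v_6 and write every simplex with vertices in increasing order. Then dim K = 1 and the simplices of K are:

  0-simplices (7): [v_0], [v_1], [v_2], [v_3], [v_4], [v_5], [v_6]
  1-simplices (9): [v_0,v_2], [v_0,v_5], [v_1,v_2], [v_1,v_6], [v_2,v_3], [v_2,v_4], [v_2,v_5], [v_2,v_6], [v_3,v_4]

giving chain groups C_0 ≅ Z^7, C_1 ≅ Z^9.

Boundary ∂_1: C_1 → C_0 maps an edge to its endpoints' difference, ∂[p,q] = q − p. For instance
  ∂[v_2,v_6] = [v_6] − [v_2].
As a 7×9 matrix over Z this has rank 6, with invariant factors (1,1,1,1,1,1).

Now H_k = ker ∂_k / im ∂_{k+1}, so:

  H_0: rank C_0 − rank ∂_1 = 7 − 6 = 1, and the invariant factors of ∂_1 are all 1, so H_0 ≅ Z.
  H_1: rank ker ∂_1 − rank ∂_2 = (9 − 6) − 0 = 3, and there is no ∂_2, so H_1 ≅ Z^3.

As a check, the Euler characteristic is 7 − 9 = -2, which agrees with 1 − 3 = -2.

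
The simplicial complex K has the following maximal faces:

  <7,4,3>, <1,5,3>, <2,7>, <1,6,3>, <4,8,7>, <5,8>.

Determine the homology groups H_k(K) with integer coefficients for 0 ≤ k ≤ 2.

Order the vertices as 1 < 2 < 3 < 4 < 5 < 6 < 7 < 8. Listing each simplex with vertices in this order, K has dimension 2 with simplices:

  0-simplices (8): [1], [2], [3], [4], [5], [6], [7], [8]
  1-simplices (12): [1,3], [1,5], [1,6], [2,7], [3,4], [3,5], [3,6], [3,7], [4,7], [4,8], [5,8], [7,8]
  2-simplices (4): [1,3,5], [1,3,6], [3,4,7], [4,7,8]

Hence C_0 ≅ Z^8, C_1 ≅ Z^12, C_2 ≅ Z^4.

∂_1: C_1 → C_0 maps an edge to its endpoints' difference, ∂[p,q] = q − p.
As a 8×12 matrix over Z this has rank 7, with invariant factors (1,1,1,1,1,1,1).

Boundary ∂_2: C_2 → C_1 sends each 2-simplex [p,q,r] to [q,r] − [p,r] + [p,q]. For instance
  ∂[1,3,5] = [3,5] − [1,5] + [1,3],
  ∂[3,4,7] = [4,7] − [3,7] + [3,4].
The resulting 12×4 matrix has rank 4, and its Smith normal form has invariant factors (1,1,1,1).

Reading off H_k = ker ∂_k / im ∂_{k+1}:

  H_0: rank C_0 − rank ∂_1 = 8 − 7 = 1, and the invariant factors of ∂_1 are all 1, so H_0 ≅ Z.
  H_1: rank ker ∂_1 − rank ∂_2 = (12 − 7) − 4 = 1, and the invariant factors of ∂_2 are all 1, so H_1 ≅ Z.
  H_2: rank ker ∂_2 − rank ∂_3 = (4 − 4) − 0 = 0, and there is no ∂_3, so H_2 ≅ 0.

H_0 = Z,  H_1 = Z,  H_2 = 0.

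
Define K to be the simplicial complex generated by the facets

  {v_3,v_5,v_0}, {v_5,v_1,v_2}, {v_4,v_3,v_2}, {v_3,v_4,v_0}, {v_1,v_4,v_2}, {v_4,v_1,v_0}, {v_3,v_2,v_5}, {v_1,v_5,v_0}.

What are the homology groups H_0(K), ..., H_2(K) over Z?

H_0 = Z,  H_1 = 0,  H_2 = Z.

We work with the vertex ordering v_0 < v_1 < v_2 < v_3 < v_4 < v_5. The simplices of K, each written with vertices in increasing order, are:

  0-simplices (6): [v_0], [v_1], [v_2], [v_3], [v_4], [v_5]
  1-simplices (12): [v_0,v_1], [v_0,v_3], [v_0,v_4], [v_0,v_5], [v_1,v_2], [v_1,v_4], [v_1,v_5], [v_2,v_3], [v_2,v_4], [v_2,v_5], [v_3,v_4], [v_3,v_5]
  2-simplices (8): [v_0,v_1,v_4], [v_0,v_1,v_5], [v_0,v_3,v_4], [v_0,v_3,v_5], [v_1,v_2,v_4], [v_1,v_2,v_5], [v_2,v_3,v_4], [v_2,v_3,v_5]

giving chain groups C_0 ≅ Z^6, C_1 ≅ Z^12, C_2 ≅ Z^8.

∂_1: C_1 → C_0 maps an edge to its endpoints' difference, ∂[p,q] = q − p. For instance
  ∂[v_1,v_2] = [v_2] − [v_1].
The 6×12 boundary matrix has rank 5 and Smith normal form diag(1,1,1,1,1).

∂_2: C_2 → C_1 acts by ∂[p,q,r] = [q,r] − [p,r] + [p,q]. For instance
  ∂[v_0,v_1,v_5] = [v_1,v_5] − [v_0,v_5] + [v_0,v_1],
  ∂[v_0,v_3,v_5] = [v_3,v_5] − [v_0,v_5] + [v_0,v_3].
As a 12×8 matrix over Z this has rank 7, with invariant factors (1,1,1,1,1,1,1).

From H_k ≅ ker(∂_k) / im(∂_{k+1}) we obtain:

  H_0: rank C_0 − rank ∂_1 = 6 − 5 = 1, and the invariant factors of ∂_1 are all 1, so H_0 ≅ Z.
  H_1: rank ker ∂_1 − rank ∂_2 = (12 − 5) − 7 = 0, and the invariant factors of ∂_2 are all 1, so H_1 ≅ 0.
  H_2: rank ker ∂_2 − rank ∂_3 = (8 − 7) − 0 = 1, and there is no ∂_3, so H_2 ≅ Z.

(K is a triangulation of the 2-sphere S^2.)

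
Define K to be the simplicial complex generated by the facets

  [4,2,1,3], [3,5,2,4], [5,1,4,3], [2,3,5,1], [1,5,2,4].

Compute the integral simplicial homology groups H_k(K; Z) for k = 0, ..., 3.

H_0 = Z,  H_1 = 0,  H_2 = 0,  H_3 = Z.

Fix the vertex order 1 < 2 < 3 < 4 < 5 and write every simplex with vertices in increasing order. Then dim K = 3 and the simplices of K are:

  0-simplices (5): [1], [2], [3], [4], [5]
  1-simplices (10): [1,2], [1,3], [1,4], [1,5], [2,3], [2,4], [2,5], [3,4], [3,5], [4,5]
  2-simplices (10): [1,2,3], [1,2,4], [1,2,5], [1,3,4], [1,3,5], [1,4,5], [2,3,4], [2,3,5], [2,4,5], [3,4,5]
  3-simplices (5): [1,2,3,4], [1,2,3,5], [1,2,4,5], [1,3,4,5], [2,3,4,5]

so the chain groups are C_0 ≅ Z^5, C_1 ≅ Z^10, C_2 ≅ Z^10, C_3 ≅ Z^5.

Boundary ∂_1: C_1 → C_0 sends each edge [p,q] (with p < q) to q − p. For instance
  ∂[2,4] = [4] − [2].
This gives a 5×10 integer matrix of rank 4; reducing to Smith normal form yields diagonal entries (1,1,1,1).

Boundary ∂_2: C_2 → C_1 sends each 2-simplex [p,q,r] to [q,r] − [p,r] + [p,q]. For instance
  ∂[2,4,5] = [4,5] − [2,5] + [2,4],
  ∂[1,2,4] = [2,4] − [1,4] + [1,2].
This gives a 10×10 integer matrix of rank 6; reducing to Smith normal form yields diagonal entries (1,1,1,1,1,1).

The boundary map ∂_3: C_3 → C_2 sends each 3-simplex σ to the alternating sum Σ_i (−1)^i (σ with its i-th vertex removed). For instance
  ∂[1,2,3,4] = [2,3,4] − [1,3,4] + [1,2,4] − [1,2,3],
  ∂[1,2,3,5] = [2,3,5] − [1,3,5] + [1,2,5] − [1,2,3].
This gives a 10×5 integer matrix of rank 4; reducing to Smith normal form yields diagonal entries (1,1,1,1).

Now H_k = ker ∂_k / im ∂_{k+1}, so:

  H_0: rank C_0 − rank ∂_1 = 5 − 4 = 1, and the invariant factors of ∂_1 are all 1, so H_0 ≅ Z.
  H_1: rank ker ∂_1 − rank ∂_2 = (10 − 4) − 6 = 0, and the invariant factors of ∂_2 are all 1, so H_1 ≅ 0.
  H_2: rank ker ∂_2 − rank ∂_3 = (10 − 6) − 4 = 0, and the invariant factors of ∂_3 are all 1, so H_2 ≅ 0.
  H_3: rank ker ∂_3 − rank ∂_4 = (5 − 4) − 0 = 1, and there is no ∂_4, so H_3 ≅ Z.

(K is a triangulation of the 3-sphere S^3.)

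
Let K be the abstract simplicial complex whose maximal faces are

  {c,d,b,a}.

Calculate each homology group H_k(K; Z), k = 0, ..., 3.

K has 4 vertices, 6 edges, 4 triangles, 1 3-simplex.
rank ∂_0 = 0, rank ∂_1 = 3 ⇒ b_0 = 4 − 0 − 3 = 1; all invariant factors of ∂_1 are 1 so no torsion. So H_0 ≅ Z.
rank ∂_1 = 3, rank ∂_2 = 3 ⇒ b_1 = 6 − 3 − 3 = 0; all invariant factors of ∂_2 are 1 so no torsion. So H_1 ≅ 0.
rank ∂_2 = 3, rank ∂_3 = 1 ⇒ b_2 = 4 − 3 − 1 = 0; all invariant factors of ∂_3 are 1 so no torsion. So H_2 ≅ 0.
rank ∂_3 = 1, rank ∂_4 = 0 ⇒ b_3 = 1 − 1 − 0 = 0. So H_3 ≅ 0.

H_0 ≅ Z,  H_1 = 0,  H_2 = 0,  H_3 = 0.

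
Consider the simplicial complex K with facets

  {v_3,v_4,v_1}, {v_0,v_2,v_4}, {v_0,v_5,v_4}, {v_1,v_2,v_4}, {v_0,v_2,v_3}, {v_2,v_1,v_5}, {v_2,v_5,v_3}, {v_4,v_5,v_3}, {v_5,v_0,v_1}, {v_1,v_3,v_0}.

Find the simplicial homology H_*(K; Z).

We work with the vertex ordering v_0 < v_1 < v_2 < v_3 < v_4 < v_5. The simplices of K, each written with vertices in increasing order, are:

  0-simplices (6): [v_0], [v_1], [v_2], [v_3], [v_4], [v_5]
  1-simplices (15): (15 of them)
  2-simplices (10): [v_0,v_1,v_3], [v_0,v_1,v_5], [v_0,v_2,v_3], [v_0,v_2,v_4], [v_0,v_4,v_5], [v_1,v_2,v_4], [v_1,v_2,v_5], [v_1,v_3,v_4], [v_2,v_3,v_5], [v_3,v_4,v_5]

so the chain groups are C_0 ≅ Z^6, C_1 ≅ Z^15, C_2 ≅ Z^10.

∂_1: C_1 → C_0 is given by ∂[p,q] = [q] − [p].
The 6×15 boundary matrix has rank 5 and Smith normal form diag(1,1,1,1,1).

Boundary ∂_2: C_2 → C_1 maps a triangle to the signed sum of its edges. For instance
  ∂[v_1,v_2,v_5] = [v_2,v_5] − [v_1,v_5] + [v_1,v_2],
  ∂[v_0,v_1,v_5] = [v_1,v_5] − [v_0,v_5] + [v_0,v_1].
This gives a 15×10 integer matrix of rank 10; reducing to Smith normal form yields diagonal entries (1,1,1,1,1,1,1,1,1,2).

From H_k ≅ ker(∂_k) / im(∂_{k+1}) we obtain:

  H_0: rank C_0 − rank ∂_1 = 6 − 5 = 1, and the invariant factors of ∂_1 are all 1, so H_0 ≅ Z.
  H_1: rank ker ∂_1 − rank ∂_2 = (15 − 5) − 10 = 0, and ∂_2 has invariant factor 2 > 1, so H_1 ≅ Z/2Z.
  H_2: rank ker ∂_2 − rank ∂_3 = (10 − 10) − 0 = 0, and there is no ∂_3, so H_2 ≅ 0.

H_0 ≅ Z,  H_1 ≅ Z/2Z,  H_2 = 0.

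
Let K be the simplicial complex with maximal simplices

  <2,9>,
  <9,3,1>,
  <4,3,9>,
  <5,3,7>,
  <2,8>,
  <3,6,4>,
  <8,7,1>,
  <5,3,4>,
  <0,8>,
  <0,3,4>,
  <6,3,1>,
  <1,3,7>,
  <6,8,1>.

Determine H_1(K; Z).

Take the total order 0 < 1 < 2 < 3 < 4 < 5 < 6 < 7 < 8 < 9 on the vertex set. Then K (dimension 2) consists of the simplices:

  0-simplices (10): [0], [1], [2], [3], [4], [5], [6], [7], [8], [9]
  1-simplices (21): [0,3], [0,4], [0,8], [1,3], [1,6], [1,7], [1,8], [1,9], [2,8], [2,9], [3,4], [3,5], [3,6], [3,7], [3,9], [4,5], [4,6], [4,9], [5,7], [6,8], [7,8]
  2-simplices (10): [0,3,4], [1,3,6], [1,3,7], [1,3,9], [1,6,8], [1,7,8], [3,4,5], [3,4,6], [3,4,9], [3,5,7]

so the chain groups are C_0 ≅ Z^10, C_1 ≅ Z^21, C_2 ≅ Z^10.

Boundary ∂_1: C_1 → C_0 maps an edge to its endpoints' difference, ∂[p,q] = q − p. For instance
  ∂[3,9] = [9] − [3].
The resulting 10×21 matrix has rank 9, and its Smith normal form has invariant factors (1,1,1,1,1,1,1,1,1).

The boundary map ∂_2: C_2 → C_1 acts by ∂[p,q,r] = [q,r] − [p,r] + [p,q]. For instance
  ∂[3,4,5] = [4,5] − [3,5] + [3,4],
  ∂[3,4,9] = [4,9] − [3,9] + [3,4].
As a 21×10 matrix over Z this has rank 10, with invariant factors (1,1,1,1,1,1,1,1,1,1).

Now H_k = ker ∂_k / im ∂_{k+1}, so:

  H_1: rank ker ∂_1 − rank ∂_2 = (21 − 9) − 10 = 2, and the invariant factors of ∂_2 are all 1, so H_1 = Z^2.

H_1 ≅ Z^2.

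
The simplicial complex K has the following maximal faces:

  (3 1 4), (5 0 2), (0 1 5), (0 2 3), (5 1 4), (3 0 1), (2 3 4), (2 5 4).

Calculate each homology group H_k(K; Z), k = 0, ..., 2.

We work with the vertex ordering 0 < 1 < 2 < 3 < 4 < 5. The simplices of K, each written with vertices in increasing order, are:

  0-simplices (6): [0], [1], [2], [3], [4], [5]
  1-simplices (12): [0,1], [0,2], [0,3], [0,5], [1,3], [1,4], [1,5], [2,3], [2,4], [2,5], [3,4], [4,5]
  2-simplices (8): [0,1,3], [0,1,5], [0,2,3], [0,2,5], [1,3,4], [1,4,5], [2,3,4], [2,4,5]

so the chain groups are C_0 ≅ Z^6, C_1 ≅ Z^12, C_2 ≅ Z^8.

Boundary ∂_1: C_1 → C_0 sends each edge [p,q] (with p < q) to q − p. For instance
  ∂[1,5] = [5] − [1].
This gives a 6×12 integer matrix of rank 5; reducing to Smith normal form yields diagonal entries (1,1,1,1,1).

∂_2: C_2 → C_1 maps a triangle to the signed sum of its edges. For instance
  ∂[0,2,3] = [2,3] − [0,3] + [0,2],
  ∂[2,4,5] = [4,5] − [2,5] + [2,4].
The 12×8 boundary matrix has rank 7 and Smith normal form diag(1,1,1,1,1,1,1).

Reading off H_k = ker ∂_k / im ∂_{k+1}:

  H_0: rank C_0 − rank ∂_1 = 6 − 5 = 1, and the invariant factors of ∂_1 are all 1, so H_0 ≅ Z.
  H_1: rank ker ∂_1 − rank ∂_2 = (12 − 5) − 7 = 0, and the invariant factors of ∂_2 are all 1, so H_1 ≅ 0.
  H_2: rank ker ∂_2 − rank ∂_3 = (8 − 7) − 0 = 1, and there is no ∂_3, so H_2 ≅ Z.

H_0 ≅ Z,  H_1 = 0,  H_2 ≅ Z.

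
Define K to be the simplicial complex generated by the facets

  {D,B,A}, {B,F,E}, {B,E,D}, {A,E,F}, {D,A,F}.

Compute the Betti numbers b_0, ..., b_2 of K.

b_0 = 1, b_1 = 1, b_2 = 0.

K has 5 vertices, 10 edges, 5 triangles.
rank ∂_0 = 0, rank ∂_1 = 4 ⇒ b_0 = 5 − 0 − 4 = 1; all invariant factors of ∂_1 are 1 so no torsion. So H_0 ≅ Z.
rank ∂_1 = 4, rank ∂_2 = 5 ⇒ b_1 = 10 − 4 − 5 = 1; all invariant factors of ∂_2 are 1 so no torsion. So H_1 ≅ Z.
rank ∂_2 = 5, rank ∂_3 = 0 ⇒ b_2 = 5 − 5 − 0 = 0. So H_2 ≅ 0.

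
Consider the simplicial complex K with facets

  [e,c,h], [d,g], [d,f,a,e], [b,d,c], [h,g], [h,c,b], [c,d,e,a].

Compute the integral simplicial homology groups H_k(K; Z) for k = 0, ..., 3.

H_0 = Z,  H_1 = Z,  H_2 = 0,  H_3 = 0.

We work with the vertex ordering a < b < c < d < e < f < g < h. The simplices of K, each written with vertices in increasing order, are:

  0-simplices (8): a, b, c, d, e, f, g, h
  1-simplices (16): ac, ad, ae, af, bc, bd, bh, cd, ce, ch, de, df, dg, ef, eh, gh
  2-simplices (10): acd, ace, ade, adf, aef, bcd, bch, cde, ceh, def
  3-simplices (2): acde, adef

Hence C_0 ≅ Z^8, C_1 ≅ Z^16, C_2 ≅ Z^10, C_3 ≅ Z^2.

The boundary map ∂_1: C_1 → C_0 sends each edge [p,q] (with p < q) to q − p. For instance
  ∂ae = e − a.
The 8×16 boundary matrix has rank 7 and Smith normal form diag(1,1,1,1,1,1,1).

∂_2: C_2 → C_1 sends each 2-simplex [p,q,r] to [q,r] − [p,r] + [p,q]. For instance
  ∂acd = cd − ad + ac,
  ∂bch = ch − bh + bc.
The resulting 16×10 matrix has rank 8, and its Smith normal form has invariant factors (1,1,1,1,1,1,1,1).

∂_3: C_3 → C_2 sends each 3-simplex σ to the alternating sum Σ_i (−1)^i (σ with its i-th vertex removed). For instance
  ∂acde = cde − ade + ace − acd,
  ∂adef = def − aef + adf − ade.
This gives a 10×2 integer matrix of rank 2; reducing to Smith normal form yields diagonal entries (1,1).

From H_k ≅ ker(∂_k) / im(∂_{k+1}) we obtain:

  H_0: rank C_0 − rank ∂_1 = 8 − 7 = 1, and the invariant factors of ∂_1 are all 1, so H_0 = Z.
  H_1: rank ker ∂_1 − rank ∂_2 = (16 − 7) − 8 = 1, and the invariant factors of ∂_2 are all 1, so H_1 = Z.
  H_2: rank ker ∂_2 − rank ∂_3 = (10 − 8) − 2 = 0, and the invariant factors of ∂_3 are all 1, so H_2 = 0.
  H_3: rank ker ∂_3 − rank ∂_4 = (2 − 2) − 0 = 0, and there is no ∂_4, so H_3 = 0.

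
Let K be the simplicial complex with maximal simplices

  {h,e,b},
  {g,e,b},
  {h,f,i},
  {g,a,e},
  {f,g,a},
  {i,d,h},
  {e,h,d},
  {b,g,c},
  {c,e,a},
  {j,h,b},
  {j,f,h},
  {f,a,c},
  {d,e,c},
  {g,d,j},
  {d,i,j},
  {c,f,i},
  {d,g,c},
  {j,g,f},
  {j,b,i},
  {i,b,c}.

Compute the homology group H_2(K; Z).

We work with the vertex ordering a < b < c < d < e < f < g < h < i < j. The simplices of K, each written with vertices in increasing order, are:

  0-simplices (10): a, b, c, d, e, f, g, h, i, j
  1-simplices (30): ac, ae, af, ag, bc, be, bg, bh, bi, bj, cd, ce, cf, cg, ci, de, dg, dh, di, dj, eg, eh, fg, fh, fi, fj, gj, hi, hj, ij
  2-simplices (20): ace, acf, aeg, afg, bcg, bci, beg, beh, bhj, bij, cde, cdg, cfi, deh, dgj, dhi, dij, fgj, fhi, fhj

so the chain groups are C_0 ≅ Z^10, C_1 ≅ Z^30, C_2 ≅ Z^20.

∂_1: C_1 → C_0 maps an edge to its endpoints' difference, ∂[p,q] = q − p.
The 10×30 boundary matrix has rank 9 and Smith normal form diag(1,1,1,1,1,1,1,1,1).

The boundary map ∂_2: C_2 → C_1 acts by ∂[p,q,r] = [q,r] − [p,r] + [p,q]. For instance
  ∂beh = eh − bh + be,
  ∂fhj = hj − fj + fh.
The resulting 30×20 matrix has rank 20, and its Smith normal form has invariant factors (1,1,1,1,1,1,1,1,1,1,1,1,1,1,1,1,1,1,1,2).

Reading off H_k = ker ∂_k / im ∂_{k+1}:

  H_2: rank ker ∂_2 − rank ∂_3 = (20 − 20) − 0 = 0, and there is no ∂_3, so H_2 = 0.

(K is a triangulation of the Klein bottle.)

H_2 = 0.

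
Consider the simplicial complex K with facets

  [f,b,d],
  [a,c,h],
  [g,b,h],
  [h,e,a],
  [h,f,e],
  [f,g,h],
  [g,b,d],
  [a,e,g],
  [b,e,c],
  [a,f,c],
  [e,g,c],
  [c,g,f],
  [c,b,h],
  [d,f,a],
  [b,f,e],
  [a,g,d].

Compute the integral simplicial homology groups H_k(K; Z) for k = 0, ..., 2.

H_0 ≅ Z,  H_1 ≅ Z^2,  H_2 ≅ Z.

We work with the vertex ordering a < b < c < d < e < f < g < h. The simplices of K, each written with vertices in increasing order, are:

  0-simplices (8): a, b, c, d, e, f, g, h
  1-simplices (24): ac, ad, ae, af, ag, ah, bc, bd, be, bf, bg, bh, ce, cf, cg, ch, df, dg, ef, eg, eh, fg, fh, gh
  2-simplices (16): acf, ach, adf, adg, aeg, aeh, bce, bch, bdf, bdg, bef, bgh, ceg, cfg, efh, fgh

Hence C_0 ≅ Z^8, C_1 ≅ Z^24, C_2 ≅ Z^16.

Boundary ∂_1: C_1 → C_0 maps an edge to its endpoints' difference, ∂[p,q] = q − p.
The 8×24 boundary matrix has rank 7 and Smith normal form diag(1,1,1,1,1,1,1).

∂_2: C_2 → C_1 sends each 2-simplex [p,q,r] to [q,r] − [p,r] + [p,q]. For instance
  ∂aeh = eh − ah + ae,
  ∂adg = dg − ag + ad.
This gives a 24×16 integer matrix of rank 15; reducing to Smith normal form yields diagonal entries (1,1,1,1,1,1,1,1,1,1,1,1,1,1,1).

Reading off H_k = ker ∂_k / im ∂_{k+1}:

  H_0: rank C_0 − rank ∂_1 = 8 − 7 = 1, and the invariant factors of ∂_1 are all 1, so H_0 ≅ Z.
  H_1: rank ker ∂_1 − rank ∂_2 = (24 − 7) − 15 = 2, and the invariant factors of ∂_2 are all 1, so H_1 ≅ Z^2.
  H_2: rank ker ∂_2 − rank ∂_3 = (16 − 15) − 0 = 1, and there is no ∂_3, so H_2 ≅ Z.

(K is a triangulation of the torus T^2.)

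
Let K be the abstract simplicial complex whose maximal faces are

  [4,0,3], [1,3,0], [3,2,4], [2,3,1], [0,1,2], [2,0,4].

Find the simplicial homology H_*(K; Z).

H_0 = Z,  H_1 = 0,  H_2 = Z.

K has 5 vertices, 9 edges, 6 triangles.
rank ∂_0 = 0, rank ∂_1 = 4 ⇒ b_0 = 5 − 0 − 4 = 1; all invariant factors of ∂_1 are 1 so no torsion. So H_0 ≅ Z.
rank ∂_1 = 4, rank ∂_2 = 5 ⇒ b_1 = 9 − 4 − 5 = 0; all invariant factors of ∂_2 are 1 so no torsion. So H_1 ≅ 0.
rank ∂_2 = 5, rank ∂_3 = 0 ⇒ b_2 = 6 − 5 − 0 = 1. So H_2 ≅ Z.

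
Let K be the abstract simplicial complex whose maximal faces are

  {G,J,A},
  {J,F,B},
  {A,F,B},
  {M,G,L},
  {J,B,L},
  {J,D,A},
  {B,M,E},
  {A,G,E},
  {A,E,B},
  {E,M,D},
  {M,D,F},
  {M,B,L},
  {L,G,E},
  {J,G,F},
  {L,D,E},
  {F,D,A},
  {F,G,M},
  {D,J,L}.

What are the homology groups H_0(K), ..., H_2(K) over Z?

We work with the vertex ordering A < B < D < E < F < G < J < L < M. The simplices of K, each written with vertices in increasing order, are:

  0-simplices (9): A, B, D, E, F, G, J, L, M
  1-simplices (27): AB, AD, AE, AF, AG, AJ, BE, BF, BJ, BL, BM, DE, DF, DJ, DL, DM, EG, EL, EM, FG, FJ, FM, GJ, GL, GM, JL, LM
  2-simplices (18): ABE, ABF, ADF, ADJ, AEG, AGJ, BEM, BFJ, BJL, BLM, DEL, DEM, DFM, DJL, EGL, FGJ, FGM, GLM

so the chain groups are C_0 ≅ Z^9, C_1 ≅ Z^27, C_2 ≅ Z^18.

The boundary map ∂_1: C_1 → C_0 is given by ∂[p,q] = [q] − [p]. For instance
  ∂AB = B − A.
The 9×27 boundary matrix has rank 8 and Smith normal form diag(1,1,1,1,1,1,1,1).

The boundary map ∂_2: C_2 → C_1 sends each 2-simplex [p,q,r] to [q,r] − [p,r] + [p,q]. For instance
  ∂ABF = BF − AF + AB,
  ∂EGL = GL − EL + EG.
As a 27×18 matrix over Z this has rank 18, with invariant factors (1,1,1,1,1,1,1,1,1,1,1,1,1,1,1,1,1,2).

Now H_k = ker ∂_k / im ∂_{k+1}, so:

  H_0: rank C_0 − rank ∂_1 = 9 − 8 = 1, and the invariant factors of ∂_1 are all 1, so H_0 = Z.
  H_1: rank ker ∂_1 − rank ∂_2 = (27 − 8) − 18 = 1, and ∂_2 has invariant factor 2 > 1, so H_1 = Z ⊕ Z/2.
  H_2: rank ker ∂_2 − rank ∂_3 = (18 − 18) − 0 = 0, and there is no ∂_3, so H_2 = 0.

As a check, the Euler characteristic is 9 − 27 + 18 = 0, which agrees with 1 − 1 + 0 = 0.

H_0 ≅ Z,  H_1 ≅ Z ⊕ Z/2,  H_2 = 0.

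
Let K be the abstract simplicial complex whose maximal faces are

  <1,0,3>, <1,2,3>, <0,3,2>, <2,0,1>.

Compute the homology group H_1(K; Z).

H_1 ≅ 0.

Fix the vertex order 0 < 1 < 2 < 3 and write every simplex with vertices in increasing order. Then dim K = 2 and the simplices of K are:

  0-simplices (4): [0], [1], [2], [3]
  1-simplices (6): [0,1], [0,2], [0,3], [1,2], [1,3], [2,3]
  2-simplices (4): [0,1,2], [0,1,3], [0,2,3], [1,2,3]

so the chain groups are C_0 ≅ Z^4, C_1 ≅ Z^6, C_2 ≅ Z^4.

∂_1: C_1 → C_0 maps an edge to its endpoints' difference, ∂[p,q] = q − p.
This gives a 4×6 integer matrix of rank 3; reducing to Smith normal form yields diagonal entries (1,1,1).

∂_2: C_2 → C_1 maps a triangle to the signed sum of its edges. For instance
  ∂[0,1,3] = [1,3] − [0,3] + [0,1],
  ∂[0,1,2] = [1,2] − [0,2] + [0,1].
The 6×4 boundary matrix has rank 3 and Smith normal form diag(1,1,1).

From H_k ≅ ker(∂_k) / im(∂_{k+1}) we obtain:

  H_1: rank ker ∂_1 − rank ∂_2 = (6 − 3) − 3 = 0, and the invariant factors of ∂_2 are all 1, so H_1 = 0.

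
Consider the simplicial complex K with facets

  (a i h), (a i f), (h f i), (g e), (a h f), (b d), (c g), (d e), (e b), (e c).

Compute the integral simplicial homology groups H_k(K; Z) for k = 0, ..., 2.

H_0 ≅ Z^2,  H_1 ≅ Z^2,  H_2 ≅ Z.

Fix the vertex order a < b < c < d < e < f < g < h < i and write every simplex with vertices in increasing order. Then dim K = 2 and the simplices of K are:

  0-simplices (9): a, b, c, d, e, f, g, h, i
  1-simplices (12): af, ah, ai, bd, be, ce, cg, de, eg, fh, fi, hi
  2-simplices (4): afh, afi, ahi, fhi

giving chain groups C_0 ≅ Z^9, C_1 ≅ Z^12, C_2 ≅ Z^4.

∂_1: C_1 → C_0 sends each edge [p,q] (with p < q) to q − p. For instance
  ∂cg = g − c.
The 9×12 boundary matrix has rank 7 and Smith normal form diag(1,1,1,1,1,1,1).

∂_2: C_2 → C_1 acts by ∂[p,q,r] = [q,r] − [p,r] + [p,q]. For instance
  ∂afh = fh − ah + af,
  ∂afi = fi − ai + af.
This gives a 12×4 integer matrix of rank 3; reducing to Smith normal form yields diagonal entries (1,1,1).

Computing H_k = (kernel of ∂_k) / (image of ∂_{k+1}):

  H_0: rank C_0 − rank ∂_1 = 9 − 7 = 2, and the invariant factors of ∂_1 are all 1, so H_0 = Z^2.
  H_1: rank ker ∂_1 − rank ∂_2 = (12 − 7) − 3 = 2, and the invariant factors of ∂_2 are all 1, so H_1 = Z^2.
  H_2: rank ker ∂_2 − rank ∂_3 = (4 − 3) − 0 = 1, and there is no ∂_3, so H_2 = Z.

As a check, the Euler characteristic is 9 − 12 + 4 = 1, which agrees with 2 − 2 + 1 = 1.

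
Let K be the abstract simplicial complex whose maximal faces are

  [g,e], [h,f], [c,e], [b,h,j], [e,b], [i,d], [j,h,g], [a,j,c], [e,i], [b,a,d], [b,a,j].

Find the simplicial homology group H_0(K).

We work with the vertex ordering a < b < c < d < e < f < g < h < i < j. The simplices of K, each written with vertices in increasing order, are:

  0-simplices (10): a, b, c, d, e, f, g, h, i, j
  1-simplices (17): ab, ac, ad, aj, bd, be, bh, bj, ce, cj, di, eg, ei, fh, gh, gj, hj
  2-simplices (5): abd, abj, acj, bhj, ghj

giving chain groups C_0 ≅ Z^10, C_1 ≅ Z^17, C_2 ≅ Z^5.

Boundary ∂_1: C_1 → C_0 sends each edge [p,q] (with p < q) to q − p. For instance
  ∂be = e − b.
This gives a 10×17 integer matrix of rank 9; reducing to Smith normal form yields diagonal entries (1,1,1,1,1,1,1,1,1).

∂_2: C_2 → C_1 sends each 2-simplex [p,q,r] to [q,r] − [p,r] + [p,q]. For instance
  ∂ghj = hj − gj + gh,
  ∂acj = cj − aj + ac.
This gives a 17×5 integer matrix of rank 5; reducing to Smith normal form yields diagonal entries (1,1,1,1,1).

Now H_k = ker ∂_k / im ∂_{k+1}, so:

  H_0: rank C_0 − rank ∂_1 = 10 − 9 = 1, and the invariant factors of ∂_1 are all 1, so H_0 = Z.

H_0 = Z.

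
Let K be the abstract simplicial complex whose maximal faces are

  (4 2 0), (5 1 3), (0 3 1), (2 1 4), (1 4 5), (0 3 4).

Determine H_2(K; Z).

H_2 = 0.

Take the total order 0 < 1 < 2 < 3 < 4 < 5 on the vertex set. Then K (dimension 2) consists of the simplices:

  0-simplices (6): [0], [1], [2], [3], [4], [5]
  1-simplices (12): [0,1], [0,2], [0,3], [0,4], [1,2], [1,3], [1,4], [1,5], [2,4], [3,4], [3,5], [4,5]
  2-simplices (6): [0,1,3], [0,2,4], [0,3,4], [1,2,4], [1,3,5], [1,4,5]

Hence C_0 ≅ Z^6, C_1 ≅ Z^12, C_2 ≅ Z^6.

Boundary ∂_1: C_1 → C_0 maps an edge to its endpoints' difference, ∂[p,q] = q − p. For instance
  ∂[3,5] = [5] − [3].
The 6×12 boundary matrix has rank 5 and Smith normal form diag(1,1,1,1,1).

Boundary ∂_2: C_2 → C_1 sends each 2-simplex [p,q,r] to [q,r] − [p,r] + [p,q]. For instance
  ∂[1,3,5] = [3,5] − [1,5] + [1,3],
  ∂[0,3,4] = [3,4] − [0,4] + [0,3].
As a 12×6 matrix over Z this has rank 6, with invariant factors (1,1,1,1,1,1).

Reading off H_k = ker ∂_k / im ∂_{k+1}:

  H_2: rank ker ∂_2 − rank ∂_3 = (6 − 6) − 0 = 0, and there is no ∂_3, so H_2 = 0.

(K is a triangulation of the cylinder S^1 x I.)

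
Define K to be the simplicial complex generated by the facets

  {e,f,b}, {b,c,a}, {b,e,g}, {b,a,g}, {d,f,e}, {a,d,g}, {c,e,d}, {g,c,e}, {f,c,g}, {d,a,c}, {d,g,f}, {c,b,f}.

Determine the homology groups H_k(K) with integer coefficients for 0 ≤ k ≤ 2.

H_0 ≅ Z,  H_1 ≅ Z/2,  H_2 = 0.

Take the total order a < b < c < d < e < f < g on the vertex set. Then K (dimension 2) consists of the simplices:

  0-simplices (7): a, b, c, d, e, f, g
  1-simplices (18): ab, ac, ad, ag, bc, be, bf, bg, cd, ce, cf, cg, de, df, dg, ef, eg, fg
  2-simplices (12): abc, abg, acd, adg, bcf, bef, beg, cde, ceg, cfg, def, dfg

so the chain groups are C_0 ≅ Z^7, C_1 ≅ Z^18, C_2 ≅ Z^12.

The boundary map ∂_1: C_1 → C_0 maps an edge to its endpoints' difference, ∂[p,q] = q − p. For instance
  ∂bf = f − b.
As a 7×18 matrix over Z this has rank 6, with invariant factors (1,1,1,1,1,1).

The boundary map ∂_2: C_2 → C_1 maps a triangle to the signed sum of its edges. For instance
  ∂cde = de − ce + cd,
  ∂bcf = cf − bf + bc.
As a 18×12 matrix over Z this has rank 12, with invariant factors (1,1,1,1,1,1,1,1,1,1,1,2).

Now H_k = ker ∂_k / im ∂_{k+1}, so:

  H_0: rank C_0 − rank ∂_1 = 7 − 6 = 1, and the invariant factors of ∂_1 are all 1, so H_0 ≅ Z.
  H_1: rank ker ∂_1 − rank ∂_2 = (18 − 6) − 12 = 0, and ∂_2 has invariant factor 2 > 1, so H_1 ≅ Z/2.
  H_2: rank ker ∂_2 − rank ∂_3 = (12 − 12) − 0 = 0, and there is no ∂_3, so H_2 ≅ 0.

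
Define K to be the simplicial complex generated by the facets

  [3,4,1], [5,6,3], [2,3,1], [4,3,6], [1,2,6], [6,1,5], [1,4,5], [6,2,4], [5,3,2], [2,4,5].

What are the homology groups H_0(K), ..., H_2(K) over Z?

Order the vertices as 1 < 2 < 3 < 4 < 5 < 6. Listing each simplex with vertices in this order, K has dimension 2 with simplices:

  0-simplices (6): [1], [2], [3], [4], [5], [6]
  1-simplices (15): [1,2], [1,3], [1,4], [1,5], [1,6], [2,3], [2,4], [2,5], [2,6], [3,4], [3,5], [3,6], [4,5], [4,6], [5,6]
  2-simplices (10): [1,2,3], [1,2,6], [1,3,4], [1,4,5], [1,5,6], [2,3,5], [2,4,5], [2,4,6], [3,4,6], [3,5,6]

Hence C_0 ≅ Z^6, C_1 ≅ Z^15, C_2 ≅ Z^10.

The boundary map ∂_1: C_1 → C_0 sends each edge [p,q] (with p < q) to q − p. For instance
  ∂[2,4] = [4] − [2].
As a 6×15 matrix over Z this has rank 5, with invariant factors (1,1,1,1,1).

Boundary ∂_2: C_2 → C_1 maps a triangle to the signed sum of its edges. For instance
  ∂[1,2,3] = [2,3] − [1,3] + [1,2],
  ∂[2,4,6] = [4,6] − [2,6] + [2,4].
As a 15×10 matrix over Z this has rank 10, with invariant factors (1,1,1,1,1,1,1,1,1,2).

Computing H_k = (kernel of ∂_k) / (image of ∂_{k+1}):

  H_0: rank C_0 − rank ∂_1 = 6 − 5 = 1, and the invariant factors of ∂_1 are all 1, so H_0 = Z.
  H_1: rank ker ∂_1 − rank ∂_2 = (15 − 5) − 10 = 0, and ∂_2 has invariant factor 2 > 1, so H_1 = Z/2.
  H_2: rank ker ∂_2 − rank ∂_3 = (10 − 10) − 0 = 0, and there is no ∂_3, so H_2 = 0.

(K is a triangulation of the real projective plane RP^2.)

H_0 ≅ Z,  H_1 ≅ Z/2,  H_2 = 0.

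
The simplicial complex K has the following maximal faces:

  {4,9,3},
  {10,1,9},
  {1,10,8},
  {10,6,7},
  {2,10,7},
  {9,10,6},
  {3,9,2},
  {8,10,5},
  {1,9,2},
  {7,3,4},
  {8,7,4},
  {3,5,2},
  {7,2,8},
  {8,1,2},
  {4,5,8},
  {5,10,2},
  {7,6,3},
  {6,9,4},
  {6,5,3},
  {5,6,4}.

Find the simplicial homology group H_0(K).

H_0 = Z.

Take the total order 1 < 2 < 3 < 4 < 5 < 6 < 7 < 8 < 9 < 10 on the vertex set. Then K (dimension 2) consists of the simplices:

  0-simplices (10): [1], [2], [3], [4], [5], [6], [7], [8], [9], [10]
  1-simplices (30): (30 of them)
  2-simplices (20): (20 of them)

giving chain groups C_0 ≅ Z^10, C_1 ≅ Z^30, C_2 ≅ Z^20.

Boundary ∂_1: C_1 → C_0 is given by ∂[p,q] = [q] − [p].
The 10×30 boundary matrix has rank 9 and Smith normal form diag(1,1,1,1,1,1,1,1,1).

The boundary map ∂_2: C_2 → C_1 acts by ∂[p,q,r] = [q,r] − [p,r] + [p,q]. For instance
  ∂[1,2,8] = [2,8] − [1,8] + [1,2],
  ∂[5,8,10] = [8,10] − [5,10] + [5,8].
The resulting 30×20 matrix has rank 20, and its Smith normal form has invariant factors (1,1,1,1,1,1,1,1,1,1,1,1,1,1,1,1,1,1,1,2).

Computing H_k = (kernel of ∂_k) / (image of ∂_{k+1}):

  H_0: rank C_0 − rank ∂_1 = 10 − 9 = 1, and the invariant factors of ∂_1 are all 1, so H_0 = Z.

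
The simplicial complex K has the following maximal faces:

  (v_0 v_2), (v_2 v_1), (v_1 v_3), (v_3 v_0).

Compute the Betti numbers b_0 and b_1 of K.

b_0 = 1, b_1 = 1.

Order the vertices as v_0 < v_1 < v_2 < v_3. Listing each simplex with vertices in this order, K has dimension 1 with simplices:

  0-simplices (4): [v_0], [v_1], [v_2], [v_3]
  1-simplices (4): [v_0,v_2], [v_0,v_3], [v_1,v_2], [v_1,v_3]

giving chain groups C_0 ≅ Z^4, C_1 ≅ Z^4.

∂_1: C_1 → C_0 sends each edge [p,q] (with p < q) to q − p. For instance
  ∂[v_1,v_3] = [v_3] − [v_1].
This gives a 4×4 integer matrix of rank 3; reducing to Smith normal form yields diagonal entries (1,1,1).

Now H_k = ker ∂_k / im ∂_{k+1}, so:

  H_0: rank C_0 − rank ∂_1 = 4 − 3 = 1, and the invariant factors of ∂_1 are all 1, so H_0 ≅ Z.
  H_1: rank ker ∂_1 − rank ∂_2 = (4 − 3) − 0 = 1, and there is no ∂_2, so H_1 ≅ Z.

Hence the Betti numbers are b_0 = 1, b_1 = 1.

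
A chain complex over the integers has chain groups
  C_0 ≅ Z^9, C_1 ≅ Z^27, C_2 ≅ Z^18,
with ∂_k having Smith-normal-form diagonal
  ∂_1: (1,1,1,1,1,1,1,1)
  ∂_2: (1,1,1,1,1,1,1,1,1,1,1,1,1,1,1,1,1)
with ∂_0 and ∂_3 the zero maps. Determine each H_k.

H_0 = Z,  H_1 = Z^2,  H_2 = Z.

H_0: b_0 = 9 − 0 − 8 = 1; torsion from ∂_1 factors > 1: none. So H_0 = Z.
H_1: b_1 = 27 − 8 − 17 = 2; torsion from ∂_2 factors > 1: none. So H_1 = Z^2.
H_2: b_2 = 18 − 17 − 0 = 1; torsion from ∂_3 factors > 1: none. So H_2 = Z.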